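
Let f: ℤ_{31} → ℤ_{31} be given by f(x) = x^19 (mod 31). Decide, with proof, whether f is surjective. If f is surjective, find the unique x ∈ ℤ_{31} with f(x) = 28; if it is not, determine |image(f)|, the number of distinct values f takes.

Since 31 is prime, the nonzero elements of ℤ_{31} form a cyclic group of order 30.
As gcd(19, 30) = 1, raising to the 19th power is a bijection on this group: if x_1^19 ≡ x_2^19 then (x_1x_2^{−1})^19 = 1, and the only element of order dividing gcd(19, 30) = 1 is 1, so x_1 = x_2.
With f(0) = 0 this makes f injective on all of ℤ_{31}, hence bijective (finite equal-size domain and codomain). In particular f is surjective.
Since f is surjective, we find the preimage of 28. The inverse of x ↦ x^19 on (ℤ_{31})^× is x ↦ x^19, because 19·19 = 361 = 12·30 + 1 ≡ 1 (mod 30) and x^{30} = 1 for x ≠ 0 (Fermat). So f⁻¹(28) = 28^19 mod 31.
Repeated squaring mod 31: 28^1 ≡ 28, 28^2 ≡ 28² = 784 ≡ 9, 28^4 ≡ 9² = 81 ≡ 19, 28^8 ≡ 19² = 361 ≡ 20, 28^16 ≡ 20² = 400 ≡ 28. Since 19 = 16 + 2 + 1, 28^19 ≡ 28·9·28: 28·9 = 252 ≡ 4, then 4·28 = 112 ≡ 19. So 28^19 ≡ 19 (mod 31).
Hence f⁻¹(28) = 19.

19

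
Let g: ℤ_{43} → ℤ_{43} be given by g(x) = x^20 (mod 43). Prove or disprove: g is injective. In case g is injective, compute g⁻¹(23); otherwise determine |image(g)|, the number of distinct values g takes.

22

g(21): Repeated squaring mod 43: 21^1 ≡ 21, 21^2 ≡ 21² = 441 ≡ 11, 21^4 ≡ 11² = 121 ≡ 35, 21^8 ≡ 35² = 1225 ≡ 21, 21^16 ≡ 21² = 441 ≡ 11. Since 20 = 16 + 4, 21^20 ≡ 11·35: 11·35 = 385 ≡ 41. So 21^20 ≡ 41 (mod 43).
g(22): Repeated squaring mod 43: 22^1 ≡ 22, 22^2 ≡ 22² = 484 ≡ 11, 22^4 ≡ 11² = 121 ≡ 35, 22^8 ≡ 35² = 1225 ≡ 21, 22^16 ≡ 21² = 441 ≡ 11. Since 20 = 16 + 4, 22^20 ≡ 11·35: 11·35 = 385 ≡ 41. So 22^20 ≡ 41 (mod 43).
So g(21) = g(22) = 41 while 21 ≠ 22, hence g is not injective.
Since g is not injective, we determine |image(g)|. Computing x^20 mod 43 for each x (by repeated squaring, reducing mod 43 at every step), the values g(0), g(1), …, g(42) are: 0, 1, 21, 14, 11, 17, 36, 6, 16, 24, 13, 4, 25, 10, 40, 23, 35, 38, 31, 9, 15, 41, 41, 15, 9, 31, 38, 35, 23, 40, 10, 25, 4, 13, 24, 16, 6, 36, 17, 11, 14, 21, 1.
The distinct values are {0, 1, 4, 6, 9, 10, 11, 13, 14, 15, 16, 17, 21, 23, 24, 25, 31, 35, 36, 38, 40, 41}; there are 22 of them.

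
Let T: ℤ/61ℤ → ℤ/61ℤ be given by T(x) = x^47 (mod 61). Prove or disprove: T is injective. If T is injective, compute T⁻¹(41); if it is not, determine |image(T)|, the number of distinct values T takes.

Since 61 is prime, the nonzero elements of ℤ/61ℤ form a cyclic group of order 60.
As gcd(47, 60) = 1, raising to the 47th power is a bijection on this group: if x_1^47 ≡ x_2^47 then (x_1x_2^{−1})^47 = 1, and the only element of order dividing gcd(47, 60) = 1 is 1, so x_1 = x_2.
With T(0) = 0 this makes T injective on all of ℤ/61ℤ, hence bijective (finite equal-size domain and codomain). In particular T is injective.
Since T is injective, we find the preimage of 41. The inverse of x ↦ x^47 on (ℤ/61ℤ)^× is x ↦ x^23, because 47·23 = 1081 = 18·60 + 1 ≡ 1 (mod 60) and x^{60} = 1 for x ≠ 0 (Fermat). So T⁻¹(41) = 41^23 mod 61.
Repeated squaring mod 61: 41^1 ≡ 41, 41^2 ≡ 41² = 1681 ≡ 34, 41^4 ≡ 34² = 1156 ≡ 58, 41^8 ≡ 58² = 3364 ≡ 9, 41^16 ≡ 9² = 81 ≡ 20. Since 23 = 16 + 4 + 2 + 1, 41^23 ≡ 20·58·34·41: 20·58 = 1160 ≡ 1, then 1·34 = 34, then 34·41 = 1394 ≡ 52. So 41^23 ≡ 52 (mod 61).
Hence T⁻¹(41) = 52.

52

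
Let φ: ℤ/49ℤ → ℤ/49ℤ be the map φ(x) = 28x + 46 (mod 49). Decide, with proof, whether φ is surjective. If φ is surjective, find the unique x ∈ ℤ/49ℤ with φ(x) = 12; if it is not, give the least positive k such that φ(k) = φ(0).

7

Recall: φ is surjective if every y in the codomain equals φ(x) for some x in the domain.
Since gcd(28, 49) = 7, we have 28x ≡ 0 (mod 7) for all x, so φ(x) ≡ 4 (mod 7).
But 0 ≢ 4 (mod 7), so 0 ∈ ℤ/49ℤ has no preimage. Thus φ is not surjective.
Since φ is not surjective, we find the least positive k with φ(k) = φ(0): this means 28k ≡ 0 (mod 49), i.e. 49 ∣ 28k. Since gcd(28, 49) = 7, dividing through by 7 this holds exactly when 7 ∣ 4k, and as gcd(4, 7) = 1, exactly when 7 ∣ k.
The smallest positive such k is 7.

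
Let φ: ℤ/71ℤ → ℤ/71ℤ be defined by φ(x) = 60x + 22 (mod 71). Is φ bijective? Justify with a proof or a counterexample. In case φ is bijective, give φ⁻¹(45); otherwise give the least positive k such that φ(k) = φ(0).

Recall: injectivity means: for all x_1, x_2 in the domain, φ(x_1) = φ(x_2) implies x_1 = x_2.
Suppose φ(x_1) = φ(x_2) in ℤ/71ℤ. Then 60x_1 + 22 ≡ 60x_2 + 22 (mod 71), hence 60(x_1 − x_2) ≡ 0 (mod 71).
Since gcd(60, 71) = 1, 60 is invertible modulo 71, therefore x_1 − x_2 ≡ 0 (mod 71), i.e. x_1 = x_2.
We now compute 60⁻¹ mod 71 explicitly. Euclid's algorithm: 71 = 1·60 + 11, 60 = 5·11 + 5, 11 = 2·5 + 1; back-substituting gives 1 = 58·60 − 49·71, so 60⁻¹ ≡ 58 (mod 71).
Then y ↦ 58(y − 22) is a two-sided inverse to φ, so every y ∈ ℤ/71ℤ has a preimage.
So φ is bijective.
Since φ is bijective, we compute φ⁻¹(45): solve 60x + 22 ≡ 45 (mod 71), i.e. 60x ≡ 23 (mod 71).
Multiplying by 60⁻¹ = 58 gives x ≡ 58·23 = 1334 = 18·71 + 56 ≡ 56 (mod 71).
Check: φ(56) = 60·56 + 22 = 3382 = 47·71 + 45 ≡ 45 (mod 71).

56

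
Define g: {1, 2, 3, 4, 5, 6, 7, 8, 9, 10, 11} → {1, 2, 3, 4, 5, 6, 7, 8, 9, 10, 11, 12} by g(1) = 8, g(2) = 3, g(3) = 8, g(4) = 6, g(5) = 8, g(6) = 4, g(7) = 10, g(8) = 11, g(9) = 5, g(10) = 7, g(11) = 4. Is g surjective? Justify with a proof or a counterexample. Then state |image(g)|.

8

No element maps to 1, so g is not surjective.
The image of g is {3, 4, 5, 6, 7, 8, 10, 11}, which has 8 elements.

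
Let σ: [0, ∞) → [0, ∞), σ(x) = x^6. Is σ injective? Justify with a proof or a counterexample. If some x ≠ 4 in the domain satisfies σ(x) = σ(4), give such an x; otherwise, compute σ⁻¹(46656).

6

On [0, ∞), x ↦ x^6 is strictly increasing, so σ(u) = σ(v) forces u = v. Therefore σ is injective.
Since x ↦ x^6 is strictly increasing on [0, ∞), it is injective there, so no x ≠ 4 in the domain has σ(x) = σ(4). We therefore compute σ⁻¹(46656) = 46656^{1/6} = 6 (indeed 6^6 = 46656).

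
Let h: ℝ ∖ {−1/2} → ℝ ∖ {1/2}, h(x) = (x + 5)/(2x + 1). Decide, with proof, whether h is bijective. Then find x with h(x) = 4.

Suppose h(a) = h(b). Cross-multiplying: (a + 5)(2b + 1) = (b + 5)(2a + 1).
Expanding both sides and cancelling the symmetric terms leaves −9·(a − b) = 0. Since −9 ≠ 0, a = b. Hence h is injective.
For any y ≠ 1/2, solving y(2x + 1) = x + 5 for x gives a well-defined x ≠ −1/2. So h is surjective.
Thus h is bijective.
Solving h(x) = 4: cross-multiplying gives x + 5 = 4(2x + 1), which rearranges to −7x = −1, so x = 1/7.

1/7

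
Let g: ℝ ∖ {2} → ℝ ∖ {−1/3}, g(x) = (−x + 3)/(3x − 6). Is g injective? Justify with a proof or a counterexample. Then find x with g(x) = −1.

Suppose g(s) = g(t). Cross-multiplying: (−s + 3)(3t − 6) = (−t + 3)(3s − 6).
Expanding both sides and cancelling the symmetric terms leaves −3·(s − t) = 0. Since −3 ≠ 0, s = t. So g is injective.
Solving g(x) = −1: cross-multiplying gives −x + 3 = −1(3x − 6), which rearranges to 2x = 3, so x = 3/2.

3/2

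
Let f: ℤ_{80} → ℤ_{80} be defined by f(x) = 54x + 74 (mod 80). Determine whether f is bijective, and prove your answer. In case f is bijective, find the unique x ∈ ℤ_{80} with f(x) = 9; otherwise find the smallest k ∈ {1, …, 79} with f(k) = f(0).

We have gcd(54, 80) = 2 > 1. Taking u = 0 and v = 40: f(0) = 74 and f(40) = 54·40 + 74 = 2234 ≡ 74 (mod 80).
So f(0) = f(40) while 0 ≠ 40, thus f is not injective, hence not bijective.
Since f is not bijective, we find the least positive k with f(k) = f(0): this means 54k ≡ 0 (mod 80), i.e. 80 ∣ 54k. Since gcd(54, 80) = 2, dividing through by 2 this holds exactly when 40 ∣ 27k, and as gcd(27, 40) = 1, exactly when 40 ∣ k.
The smallest positive such k is 40.

40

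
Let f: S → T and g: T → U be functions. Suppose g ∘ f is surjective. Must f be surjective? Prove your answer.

not surjective

No. Take S = {1, 2, 3}, T = {1, 2, 3, 4, 5, 6}, U = {1}, f(a) = 1 for every a ∈ S, and g(b) = 1 for every b ∈ T.
Then g ∘ f is surjective onto {1}, but 6 ∈ T has no preimage under f, so f is not surjective.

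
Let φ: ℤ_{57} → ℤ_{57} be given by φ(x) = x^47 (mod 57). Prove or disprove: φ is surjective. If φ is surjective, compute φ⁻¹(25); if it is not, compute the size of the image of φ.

43

Computing x^47 mod 57 for each x (by repeated squaring, reducing mod 57 at every step), the values φ(0), φ(1), …, φ(56) are: 0, 1, 53, 48, 16, 44, 36, 49, 50, 24, 52, 26, 27, 40, 32, 3, 28, 23, 18, 19, 20, 15, 10, 35, 6, 55, 11, 12, 43, 14, 45, 46, 2, 51, 22, 47, 42, 37, 38, 39, 34, 29, 54, 25, 17, 30, 31, 5, 33, 7, 8, 21, 13, 41, 9, 4, 56.
Every element of ℤ_{57} appears exactly once in this list, so φ is a bijection, and in particular surjective.
Since φ is surjective, we read off the preimage of 25 from the same table: φ(43) = 25, so φ⁻¹(25) = 43.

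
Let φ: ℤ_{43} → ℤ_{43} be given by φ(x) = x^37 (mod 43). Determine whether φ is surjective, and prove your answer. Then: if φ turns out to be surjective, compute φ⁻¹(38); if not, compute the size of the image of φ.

Since 43 is prime, the nonzero elements of ℤ_{43} form a cyclic group of order 42.
As gcd(37, 42) = 1, raising to the 37th power is a bijection on this group: if u^37 ≡ v^37 then (uv^{−1})^37 = 1, and the only element of order dividing gcd(37, 42) = 1 is 1, so u = v.
With φ(0) = 0 this makes φ injective on all of ℤ_{43}, hence bijective (finite equal-size domain and codomain). In particular φ is surjective.
Since φ is surjective, we find the preimage of 38. The inverse of x ↦ x^37 on (ℤ_{43})^× is x ↦ x^25, because 37·25 = 925 = 22·42 + 1 ≡ 1 (mod 42) and x^{42} = 1 for x ≠ 0 (Fermat). So φ⁻¹(38) = 38^25 mod 43.
Repeated squaring mod 43: 38^1 ≡ 38, 38^2 ≡ 38² = 1444 ≡ 25, 38^4 ≡ 25² = 625 ≡ 23, 38^8 ≡ 23² = 529 ≡ 13, 38^16 ≡ 13² = 169 ≡ 40. Since 25 = 16 + 8 + 1, 38^25 ≡ 40·13·38: 40·13 = 520 ≡ 4, then 4·38 = 152 ≡ 23. So 38^25 ≡ 23 (mod 43).
Hence φ⁻¹(38) = 23.

23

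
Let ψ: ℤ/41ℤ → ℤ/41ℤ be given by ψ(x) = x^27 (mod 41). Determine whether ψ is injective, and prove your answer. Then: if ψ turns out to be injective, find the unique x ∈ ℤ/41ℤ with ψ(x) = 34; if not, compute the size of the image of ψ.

Since 41 is prime, the nonzero elements of ℤ/41ℤ form a cyclic group of order 40.
As gcd(27, 40) = 1, raising to the 27th power is a bijection on this group: if s^27 ≡ t^27 then (st^{−1})^27 = 1, and the only element of order dividing gcd(27, 40) = 1 is 1, so s = t.
With ψ(0) = 0 this makes ψ injective on all of ℤ/41ℤ, hence bijective (finite equal-size domain and codomain). In particular ψ is injective.
Since ψ is injective, we find the preimage of 34. The inverse of x ↦ x^27 on (ℤ/41ℤ)^× is x ↦ x^3, because 27·3 = 81 = 2·40 + 1 ≡ 1 (mod 40) and x^{40} = 1 for x ≠ 0 (Fermat). So ψ⁻¹(34) = 34^3 mod 41.
Repeated squaring mod 41: 34^1 ≡ 34, 34^2 ≡ 34² = 1156 ≡ 8. Since 3 = 2 + 1, 34^3 ≡ 8·34: 8·34 = 272 ≡ 26. So 34^3 ≡ 26 (mod 41).
Hence ψ⁻¹(34) = 26.

26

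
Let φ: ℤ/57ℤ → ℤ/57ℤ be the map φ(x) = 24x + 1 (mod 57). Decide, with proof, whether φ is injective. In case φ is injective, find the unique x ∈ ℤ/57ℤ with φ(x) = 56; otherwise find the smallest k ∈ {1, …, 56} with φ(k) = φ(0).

By definition, φ is injective if φ(a) = φ(b) implies a = b.
We have gcd(24, 57) = 3 > 1. Taking a = 0 and b = 19: φ(0) = 1 and φ(19) = 24·19 + 1 = 457 ≡ 1 (mod 57).
So φ(0) = φ(19) while 0 ≠ 19, therefore φ is not injective.
Since φ is not injective, we find the least positive k with φ(k) = φ(0): this means 24k ≡ 0 (mod 57), i.e. 57 ∣ 24k. Since gcd(24, 57) = 3, dividing through by 3 this holds exactly when 19 ∣ 8k, and as gcd(8, 19) = 1, exactly when 19 ∣ k.
The smallest positive such k is 19.

19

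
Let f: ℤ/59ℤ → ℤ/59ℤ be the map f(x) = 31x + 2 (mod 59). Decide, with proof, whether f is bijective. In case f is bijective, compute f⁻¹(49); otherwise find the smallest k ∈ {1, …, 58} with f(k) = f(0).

By definition, f is injective if f(a) = f(b) implies a = b.
If f(a) = f(b), then 31a ≡ 31b (mod 59). Because gcd(31, 59) = 1, we may cancel 31 to get a ≡ b (mod 59).
We now compute 31⁻¹ mod 59 explicitly. Euclid's algorithm: 59 = 1·31 + 28, 31 = 1·28 + 3, 28 = 9·3 + 1; back-substituting gives 1 = 40·31 − 21·59, so 31⁻¹ ≡ 40 (mod 59).
Then y ↦ 40(y − 2) is a two-sided inverse to f, so every y ∈ ℤ/59ℤ has a preimage.
Therefore f is bijective.
Since f is bijective, we find f⁻¹(49): we need 31x ≡ 49 − 2 ≡ 47 (mod 59). Using 31⁻¹ = 40: x ≡ 40·47 = 1880 = 31·59 + 51, so x = 51.
Check: f(51) = 31·51 + 2 = 1583 = 26·59 + 49 ≡ 49 (mod 59).

51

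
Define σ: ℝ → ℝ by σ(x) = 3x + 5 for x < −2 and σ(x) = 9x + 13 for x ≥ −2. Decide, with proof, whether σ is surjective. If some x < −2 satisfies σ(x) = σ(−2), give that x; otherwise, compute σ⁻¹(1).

Both pieces are strictly increasing (slopes 3 and 9), so each is injective on its own interval.
The left piece maps (−∞, −2) onto (−∞, −1); the right piece maps [−2, ∞) onto [−5, ∞).
The union (−∞, −1) ∪ [−5, ∞) covers ℝ, so σ is surjective.
For the follow-up: the images overlap, so an x < −2 with σ(x) = σ(−2) exists. σ(−2) = −5; solving 3x + 5 = −5 for x < −2 gives x = (−5 − 5)/3 = −10/3.

-10/3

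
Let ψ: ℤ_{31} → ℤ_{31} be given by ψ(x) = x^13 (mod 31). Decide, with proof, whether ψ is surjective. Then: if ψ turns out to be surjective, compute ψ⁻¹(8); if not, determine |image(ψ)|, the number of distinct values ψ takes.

2

Since 31 is prime, the nonzero elements of ℤ_{31} form a cyclic group of order 30.
As gcd(13, 30) = 1, raising to the 13th power is a bijection on this group: if u^13 ≡ v^13 then (uv^{−1})^13 = 1, and the only element of order dividing gcd(13, 30) = 1 is 1, so u = v.
With ψ(0) = 0 this makes ψ injective on all of ℤ_{31}, hence bijective (finite equal-size domain and codomain). In particular ψ is surjective.
Since ψ is surjective, we find the preimage of 8. The inverse of x ↦ x^13 on (ℤ_{31})^× is x ↦ x^7, because 13·7 = 91 = 3·30 + 1 ≡ 1 (mod 30) and x^{30} = 1 for x ≠ 0 (Fermat). So ψ⁻¹(8) = 8^7 mod 31.
Repeated squaring mod 31: 8^1 ≡ 8, 8^2 ≡ 8² = 64 ≡ 2, 8^4 ≡ 2² = 4. Since 7 = 4 + 2 + 1, 8^7 ≡ 4·2·8: 4·2 = 8, then 8·8 = 64 ≡ 2. So 8^7 ≡ 2 (mod 31).
Hence ψ⁻¹(8) = 2.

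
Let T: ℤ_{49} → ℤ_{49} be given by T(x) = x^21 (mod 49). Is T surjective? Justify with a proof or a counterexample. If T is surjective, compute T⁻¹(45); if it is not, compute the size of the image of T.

T(1) = 1^21 = 1.
T(2): Repeated squaring mod 49: 2^1 ≡ 2, 2^2 ≡ 2² = 4, 2^4 ≡ 4² = 16, 2^8 ≡ 16² = 256 ≡ 11, 2^16 ≡ 11² = 121 ≡ 23. Since 21 = 16 + 4 + 1, 2^21 ≡ 23·16·2: 23·16 = 368 ≡ 25, then 25·2 = 50 ≡ 1. So 2^21 ≡ 1 (mod 49).
So T(1) = T(2) = 1 while 1 ≠ 2, thus T is not injective.
A non-injective map from the 49-element set ℤ_{49} to itself takes at most 48 distinct values, so it cannot be surjective. Therefore T is not surjective.
Since T is not surjective, we determine |image(T)|. Computing x^21 mod 49 for each x (by repeated squaring, reducing mod 49 at every step), the values T(0), T(1), …, T(48) are: 0, 1, 1, 48, 1, 48, 48, 0, 1, 1, 48, 1, 48, 48, 0, 1, 1, 48, 1, 48, 48, 0, 1, 1, 48, 1, 48, 48, 0, 1, 1, 48, 1, 48, 48, 0, 1, 1, 48, 1, 48, 48, 0, 1, 1, 48, 1, 48, 48.
The distinct values are {0, 1, 48}; there are 3 of them.

3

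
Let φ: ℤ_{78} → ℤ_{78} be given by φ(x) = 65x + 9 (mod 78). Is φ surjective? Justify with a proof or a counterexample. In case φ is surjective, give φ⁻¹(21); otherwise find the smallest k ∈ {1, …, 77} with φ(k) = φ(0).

6

Recall: surjectivity means every element of the codomain has a preimage under φ.
Since gcd(65, 78) = 13, we have 65x ≡ 0 (mod 13) for all x, so φ(x) ≡ 9 (mod 13).
But 0 ≢ 9 (mod 13), so 0 ∈ ℤ_{78} has no preimage. Therefore φ is not surjective.
Since φ is not surjective, we find the least positive k with φ(k) = φ(0): this means 65k ≡ 0 (mod 78), i.e. 78 ∣ 65k. Since gcd(65, 78) = 13, dividing through by 13 this holds exactly when 6 ∣ 5k, and as gcd(5, 6) = 1, exactly when 6 ∣ k.
The smallest positive such k is 6.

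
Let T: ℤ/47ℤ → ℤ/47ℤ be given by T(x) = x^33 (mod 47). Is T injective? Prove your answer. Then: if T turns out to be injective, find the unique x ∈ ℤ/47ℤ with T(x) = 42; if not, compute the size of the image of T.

Since 47 is prime, the nonzero elements of ℤ/47ℤ form a cyclic group of order 46.
As gcd(33, 46) = 1, raising to the 33rd power is a bijection on this group: if a^33 ≡ b^33 then (ab^{−1})^33 = 1, and the only element of order dividing gcd(33, 46) = 1 is 1, so a = b.
With T(0) = 0 this makes T injective on all of ℤ/47ℤ, hence bijective (finite equal-size domain and codomain). In particular T is injective.
Since T is injective, we find the preimage of 42. The inverse of x ↦ x^33 on (ℤ/47ℤ)^× is x ↦ x^7, because 33·7 = 231 = 5·46 + 1 ≡ 1 (mod 46) and x^{46} = 1 for x ≠ 0 (Fermat). So T⁻¹(42) = 42^7 mod 47.
Repeated squaring mod 47: 42^1 ≡ 42, 42^2 ≡ 42² = 1764 ≡ 25, 42^4 ≡ 25² = 625 ≡ 14. Since 7 = 4 + 2 + 1, 42^7 ≡ 14·25·42: 14·25 = 350 ≡ 21, then 21·42 = 882 ≡ 36. So 42^7 ≡ 36 (mod 47).
Hence T⁻¹(42) = 36.

36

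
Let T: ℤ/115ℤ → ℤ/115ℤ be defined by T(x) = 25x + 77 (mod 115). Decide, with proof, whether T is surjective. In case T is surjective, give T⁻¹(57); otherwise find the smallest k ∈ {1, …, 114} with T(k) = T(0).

23

Since gcd(25, 115) = 5, we have 25x ≡ 0 (mod 5) for all x, so T(x) ≡ 2 (mod 5).
But 0 ≢ 2 (mod 5), so 0 ∈ ℤ/115ℤ has no preimage. Thus T is not surjective.
Since T is not surjective, we find the least positive k with T(k) = T(0): this means 25k ≡ 0 (mod 115), i.e. 115 ∣ 25k. Since gcd(25, 115) = 5, dividing through by 5 this holds exactly when 23 ∣ 5k, and as gcd(5, 23) = 1, exactly when 23 ∣ k.
The smallest positive such k is 23.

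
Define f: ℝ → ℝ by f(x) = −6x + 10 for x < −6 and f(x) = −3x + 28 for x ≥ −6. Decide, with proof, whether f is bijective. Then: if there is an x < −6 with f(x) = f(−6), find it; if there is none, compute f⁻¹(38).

Both pieces are strictly decreasing (slopes −6 and −3), so each is injective on its own interval.
The left piece maps (−∞, −6) onto (46, ∞); the right piece maps [−6, ∞) onto (−∞, 46].
Since 46 = 46, the images partition ℝ: f is injective and surjective, hence bijective.
Because the two images are disjoint, no x < −6 has f(x) = f(−6), so we compute f⁻¹(38): 38 lies in (−∞, 46], so solve −3x + 28 = 38: x = (38 − 28)/(−3) = −10/3.

-10/3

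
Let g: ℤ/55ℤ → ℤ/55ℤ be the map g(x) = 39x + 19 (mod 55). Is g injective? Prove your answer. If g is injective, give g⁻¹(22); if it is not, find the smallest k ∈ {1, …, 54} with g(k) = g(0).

Recall: g is injective if g(x_1) = g(x_2) implies x_1 = x_2.
If g(x_1) = g(x_2), then 39x_1 ≡ 39x_2 (mod 55). Because gcd(39, 55) = 1, we may cancel 39 to get x_1 ≡ x_2 (mod 55).
So g is injective.
We now compute 39⁻¹ mod 55 explicitly. Euclid's algorithm: 55 = 1·39 + 16, 39 = 2·16 + 7, 16 = 2·7 + 2, 7 = 3·2 + 1; back-substituting gives 1 = 24·39 − 17·55, so 39⁻¹ ≡ 24 (mod 55).
Since g is injective, we compute g⁻¹(22): solve 39x + 19 ≡ 22 (mod 55), i.e. 39x ≡ 3 (mod 55).
Multiplying by 39⁻¹ = 24 gives x ≡ 24·3 = 72 = 1·55 + 17 ≡ 17 (mod 55).
Check: g(17) = 39·17 + 19 = 682 = 12·55 + 22 ≡ 22 (mod 55).

17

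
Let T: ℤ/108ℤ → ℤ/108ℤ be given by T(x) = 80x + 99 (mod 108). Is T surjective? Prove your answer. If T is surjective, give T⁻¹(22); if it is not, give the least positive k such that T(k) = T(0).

Recall: surjectivity means every element of the codomain has a preimage under T.
Since gcd(80, 108) = 4, we have 80x ≡ 0 (mod 4) for all x, so T(x) ≡ 3 (mod 4).
But 0 ≢ 3 (mod 4), so 0 ∈ ℤ/108ℤ has no preimage. Hence T is not surjective.
Since T is not surjective, we find the least positive k with T(k) = T(0): this means 80k ≡ 0 (mod 108), i.e. 108 ∣ 80k. Since gcd(80, 108) = 4, dividing through by 4 this holds exactly when 27 ∣ 20k, and as gcd(20, 27) = 1, exactly when 27 ∣ k.
The smallest positive such k is 27.

27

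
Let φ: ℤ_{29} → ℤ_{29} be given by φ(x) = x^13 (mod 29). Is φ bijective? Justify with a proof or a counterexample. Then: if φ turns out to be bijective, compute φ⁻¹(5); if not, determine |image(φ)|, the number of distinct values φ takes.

6

Since 29 is prime, the nonzero elements of ℤ_{29} form a cyclic group of order 28.
As gcd(13, 28) = 1, raising to the 13th power is a bijection on this group: if x_1^13 ≡ x_2^13 then (x_1x_2^{−1})^13 = 1, and the only element of order dividing gcd(13, 28) = 1 is 1, so x_1 = x_2.
With φ(0) = 0 this makes φ injective on all of ℤ_{29}, hence bijective (finite equal-size domain and codomain). In particular φ is bijective.
Since φ is bijective, we find the preimage of 5. The inverse of x ↦ x^13 on (ℤ_{29})^× is x ↦ x^13, because 13·13 = 169 = 6·28 + 1 ≡ 1 (mod 28) and x^{28} = 1 for x ≠ 0 (Fermat). So φ⁻¹(5) = 5^13 mod 29.
Repeated squaring mod 29: 5^1 ≡ 5, 5^2 ≡ 5² = 25, 5^4 ≡ 25² = 625 ≡ 16, 5^8 ≡ 16² = 256 ≡ 24. Since 13 = 8 + 4 + 1, 5^13 ≡ 24·16·5: 24·16 = 384 ≡ 7, then 7·5 = 35 ≡ 6. So 5^13 ≡ 6 (mod 29).
Hence φ⁻¹(5) = 6.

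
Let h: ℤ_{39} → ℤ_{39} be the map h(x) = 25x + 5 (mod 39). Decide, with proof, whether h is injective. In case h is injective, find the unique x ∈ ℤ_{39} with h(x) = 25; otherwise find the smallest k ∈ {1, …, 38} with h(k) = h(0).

32

Recall: h is injective when h(x_1) = h(x_2) forces x_1 = x_2.
If h(x_1) = h(x_2), then 25x_1 ≡ 25x_2 (mod 39). Because gcd(25, 39) = 1, we may cancel 25 to get x_1 ≡ x_2 (mod 39).
Thus h is injective.
We now compute 25⁻¹ mod 39 explicitly. Euclid's algorithm: 39 = 1·25 + 14, 25 = 1·14 + 11, 14 = 1·11 + 3, 11 = 3·3 + 2, 3 = 1·2 + 1; back-substituting gives 1 = 25·25 − 16·39, so 25⁻¹ ≡ 25 (mod 39).
Since h is injective, we find h⁻¹(25): we need 25x ≡ 25 − 5 ≡ 20 (mod 39). Using 25⁻¹ = 25: x ≡ 25·20 = 500 = 12·39 + 32, so x = 32.
Check: h(32) = 25·32 + 5 = 805 = 20·39 + 25 ≡ 25 (mod 39).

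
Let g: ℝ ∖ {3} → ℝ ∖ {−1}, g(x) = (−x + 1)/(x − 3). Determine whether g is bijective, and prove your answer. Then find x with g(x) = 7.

Suppose g(u) = g(v). Cross-multiplying: (−u + 1)(v − 3) = (−v + 1)(u − 3).
Expanding both sides and cancelling the symmetric terms leaves 2·(u − v) = 0. Since 2 ≠ 0, u = v. Hence g is injective.
For any y ≠ −1, solving y(x − 3) = −x + 1 for x gives a well-defined x ≠ 3. So g is surjective.
Thus g is bijective.
Solving g(x) = 7: cross-multiplying gives −x + 1 = 7(x − 3), which rearranges to −8x = −22, so x = 11/4.

11/4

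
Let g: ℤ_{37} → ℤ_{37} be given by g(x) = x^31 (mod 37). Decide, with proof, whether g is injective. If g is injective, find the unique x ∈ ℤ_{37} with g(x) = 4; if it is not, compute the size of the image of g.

Since 37 is prime, the nonzero elements of ℤ_{37} form a cyclic group of order 36.
As gcd(31, 36) = 1, raising to the 31st power is a bijection on this group: if u^31 ≡ v^31 then (uv^{−1})^31 = 1, and the only element of order dividing gcd(31, 36) = 1 is 1, so u = v.
With g(0) = 0 this makes g injective on all of ℤ_{37}, hence bijective (finite equal-size domain and codomain). In particular g is injective.
Since g is injective, we find the preimage of 4. The inverse of x ↦ x^31 on (ℤ_{37})^× is x ↦ x^7, because 31·7 = 217 = 6·36 + 1 ≡ 1 (mod 36) and x^{36} = 1 for x ≠ 0 (Fermat). So g⁻¹(4) = 4^7 mod 37.
Repeated squaring mod 37: 4^1 ≡ 4, 4^2 ≡ 4² = 16, 4^4 ≡ 16² = 256 ≡ 34. Since 7 = 4 + 2 + 1, 4^7 ≡ 34·16·4: 34·16 = 544 ≡ 26, then 26·4 = 104 ≡ 30. So 4^7 ≡ 30 (mod 37).
Hence g⁻¹(4) = 30.

30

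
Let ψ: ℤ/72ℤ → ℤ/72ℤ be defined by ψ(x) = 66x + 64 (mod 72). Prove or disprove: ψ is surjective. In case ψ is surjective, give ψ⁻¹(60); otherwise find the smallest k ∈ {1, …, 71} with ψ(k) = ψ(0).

12

Since gcd(66, 72) = 6, we have 66x ≡ 0 (mod 6) for all x, so ψ(x) ≡ 4 (mod 6).
But 0 ≢ 4 (mod 6), so 0 ∈ ℤ/72ℤ has no preimage. Therefore ψ is not surjective.
Since ψ is not surjective, we find the least positive k with ψ(k) = ψ(0): this means 66k ≡ 0 (mod 72), i.e. 72 ∣ 66k. Since gcd(66, 72) = 6, dividing through by 6 this holds exactly when 12 ∣ 11k, and as gcd(11, 12) = 1, exactly when 12 ∣ k.
The smallest positive such k is 12.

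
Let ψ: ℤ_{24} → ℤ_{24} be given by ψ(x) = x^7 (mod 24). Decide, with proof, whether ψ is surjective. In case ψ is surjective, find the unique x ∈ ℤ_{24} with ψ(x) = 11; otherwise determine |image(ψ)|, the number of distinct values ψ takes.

15

ψ(0) = 0^7 = 0.
ψ(6): Repeated squaring mod 24: 6^1 ≡ 6, 6^2 ≡ 6² = 36 ≡ 12, 6^4 ≡ 12² = 144 ≡ 0. Since 7 = 4 + 2 + 1, 6^7 ≡ 0·12·6: 0·12 = 0, then 0·6 = 0. So 6^7 ≡ 0 (mod 24).
So ψ(0) = ψ(6) = 0 while 0 ≠ 6, hence ψ is not injective.
A non-injective map from the 24-element set ℤ_{24} to itself takes at most 23 distinct values, so it cannot be surjective. So ψ is not surjective.
Since ψ is not surjective, we determine |image(ψ)|. Computing x^7 mod 24 for each x (by repeated squaring, reducing mod 24 at every step), the values ψ(0), ψ(1), …, ψ(23) are: 0, 1, 8, 3, 16, 5, 0, 7, 8, 9, 16, 11, 0, 13, 8, 15, 16, 17, 0, 19, 8, 21, 16, 23.
The distinct values are {0, 1, 3, 5, 7, 8, 9, 11, 13, 15, 16, 17, 19, 21, 23}; there are 15 of them.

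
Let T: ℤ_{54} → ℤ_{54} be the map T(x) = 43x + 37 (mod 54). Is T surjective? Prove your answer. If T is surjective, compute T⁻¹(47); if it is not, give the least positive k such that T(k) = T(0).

Since gcd(43, 54) = 1, 43 is invertible modulo 54. Euclid's algorithm: 54 = 1·43 + 11, 43 = 3·11 + 10, 11 = 1·10 + 1; back-substituting gives 1 = 49·43 − 39·54, so 43⁻¹ ≡ 49 (mod 54).
For any y ∈ ℤ_{54}, x = 49(y − 37) mod 54 satisfies T(x) = 43·49(y − 37) + 37 ≡ y (since 43·49 ≡ 1 mod 54). So every y has a preimage.
Thus T is surjective.
Since T is surjective, we find T⁻¹(47): we need 43x ≡ 47 − 37 ≡ 10 (mod 54). Using 43⁻¹ = 49: x ≡ 49·10 = 490 = 9·54 + 4, so x = 4.
Check: T(4) = 43·4 + 37 = 209 = 3·54 + 47 ≡ 47 (mod 54).

4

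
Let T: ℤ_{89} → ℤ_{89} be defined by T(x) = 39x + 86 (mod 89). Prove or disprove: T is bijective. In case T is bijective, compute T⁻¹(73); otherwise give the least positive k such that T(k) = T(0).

59

By definition, T is injective if T(s) = T(t) implies s = t.
Suppose T(s) = T(t) in ℤ_{89}. Then 39s + 86 ≡ 39t + 86 (mod 89), hence 39(s − t) ≡ 0 (mod 89).
Since gcd(39, 89) = 1, 39 is invertible modulo 89, hence s − t ≡ 0 (mod 89), i.e. s = t.
We now compute 39⁻¹ mod 89 explicitly. Euclid's algorithm: 89 = 2·39 + 11, 39 = 3·11 + 6, 11 = 1·6 + 5, 6 = 1·5 + 1; back-substituting gives 1 = 16·39 − 7·89, so 39⁻¹ ≡ 16 (mod 89).
For any y ∈ ℤ_{89}, x = 16(y − 86) mod 89 satisfies T(x) = 39·16(y − 86) + 86 ≡ y (since 39·16 ≡ 1 mod 89). So every y has a preimage.
Therefore T is bijective.
Since T is bijective, we find T⁻¹(73): we need 39x ≡ 73 − 86 ≡ 76 (mod 89). Using 39⁻¹ = 16: x ≡ 16·76 = 1216 = 13·89 + 59, so x = 59.
Check: T(59) = 39·59 + 86 = 2387 = 26·89 + 73 ≡ 73 (mod 89).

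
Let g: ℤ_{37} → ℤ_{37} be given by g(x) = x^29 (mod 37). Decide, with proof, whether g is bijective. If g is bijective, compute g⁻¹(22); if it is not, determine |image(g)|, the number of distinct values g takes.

13

Since 37 is prime, the nonzero elements of ℤ_{37} form a cyclic group of order 36.
As gcd(29, 36) = 1, raising to the 29th power is a bijection on this group: if x_1^29 ≡ x_2^29 then (x_1x_2^{−1})^29 = 1, and the only element of order dividing gcd(29, 36) = 1 is 1, so x_1 = x_2.
With g(0) = 0 this makes g injective on all of ℤ_{37}, hence bijective (finite equal-size domain and codomain). In particular g is bijective.
Since g is bijective, we find the preimage of 22. The inverse of x ↦ x^29 on (ℤ_{37})^× is x ↦ x^5, because 29·5 = 145 = 4·36 + 1 ≡ 1 (mod 36) and x^{36} = 1 for x ≠ 0 (Fermat). So g⁻¹(22) = 22^5 mod 37.
Repeated squaring mod 37: 22^1 ≡ 22, 22^2 ≡ 22² = 484 ≡ 3, 22^4 ≡ 3² = 9. Since 5 = 4 + 1, 22^5 ≡ 9·22: 9·22 = 198 ≡ 13. So 22^5 ≡ 13 (mod 37).
Hence g⁻¹(22) = 13.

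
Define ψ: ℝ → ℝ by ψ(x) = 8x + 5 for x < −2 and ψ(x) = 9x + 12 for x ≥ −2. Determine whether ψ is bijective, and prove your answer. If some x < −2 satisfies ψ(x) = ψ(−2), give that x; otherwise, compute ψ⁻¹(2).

-10/9

Both pieces are strictly increasing (slopes 8 and 9), so each is injective on its own interval.
The left piece maps (−∞, −2) onto (−∞, −11); the right piece maps [−2, ∞) onto [−6, ∞).
The images leave a gap (−11 has no preimage), so ψ is not surjective, hence not bijective.
Because the two images are disjoint, no x < −2 has ψ(x) = ψ(−2), so we compute ψ⁻¹(2): 2 lies in [−6, ∞), so solve 9x + 12 = 2: x = (2 − 12)/9 = −10/9.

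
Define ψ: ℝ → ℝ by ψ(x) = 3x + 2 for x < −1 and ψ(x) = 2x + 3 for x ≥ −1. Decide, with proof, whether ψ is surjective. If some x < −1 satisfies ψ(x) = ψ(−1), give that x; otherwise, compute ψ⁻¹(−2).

-4/3

Both pieces are strictly increasing (slopes 3 and 2), so each is injective on its own interval.
The left piece maps (−∞, −1) onto (−∞, −1); the right piece maps [−1, ∞) onto [1, ∞).
The union (−∞, −1) ∪ [1, ∞) omits the interval between −1 and 1; in particular −1 has no preimage. So ψ is not surjective.
Because the two images are disjoint, no x < −1 has ψ(x) = ψ(−1), so we compute ψ⁻¹(−2): −2 lies in (−∞, −1), so solve 3x + 2 = −2: x = (−2 − 2)/3 = −4/3.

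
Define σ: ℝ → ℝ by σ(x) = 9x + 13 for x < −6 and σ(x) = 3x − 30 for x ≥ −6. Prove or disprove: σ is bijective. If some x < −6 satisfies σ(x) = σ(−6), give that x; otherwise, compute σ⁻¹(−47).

Both pieces are strictly increasing (slopes 9 and 3), so each is injective on its own interval.
The left piece maps (−∞, −6) onto (−∞, −41); the right piece maps [−6, ∞) onto [−48, ∞).
These images overlap. In particular σ(−6) = −48 (right piece), and solving 9x + 13 = −48 on the left piece gives x = −61/9 < −6.
So σ(−61/9) = σ(−6) with −61/9 ≠ −6, and σ is not injective, hence not bijective. This x = −61/9 is the requested value below −6.

-61/9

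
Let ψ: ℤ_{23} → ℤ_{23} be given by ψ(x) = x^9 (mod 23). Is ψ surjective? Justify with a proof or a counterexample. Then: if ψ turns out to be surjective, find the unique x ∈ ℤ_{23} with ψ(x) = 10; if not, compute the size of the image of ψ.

Since 23 is prime, the nonzero elements of ℤ_{23} form a cyclic group of order 22.
As gcd(9, 22) = 1, raising to the 9th power is a bijection on this group: if u^9 ≡ v^9 then (uv^{−1})^9 = 1, and the only element of order dividing gcd(9, 22) = 1 is 1, so u = v.
With ψ(0) = 0 this makes ψ injective on all of ℤ_{23}, hence bijective (finite equal-size domain and codomain). In particular ψ is surjective.
Since ψ is surjective, we find the preimage of 10. The inverse of x ↦ x^9 on (ℤ_{23})^× is x ↦ x^5, because 9·5 = 45 = 2·22 + 1 ≡ 1 (mod 22) and x^{22} = 1 for x ≠ 0 (Fermat). So ψ⁻¹(10) = 10^5 mod 23.
Repeated squaring mod 23: 10^1 ≡ 10, 10^2 ≡ 10² = 100 ≡ 8, 10^4 ≡ 8² = 64 ≡ 18. Since 5 = 4 + 1, 10^5 ≡ 18·10: 18·10 = 180 ≡ 19. So 10^5 ≡ 19 (mod 23).
Hence ψ⁻¹(10) = 19.

19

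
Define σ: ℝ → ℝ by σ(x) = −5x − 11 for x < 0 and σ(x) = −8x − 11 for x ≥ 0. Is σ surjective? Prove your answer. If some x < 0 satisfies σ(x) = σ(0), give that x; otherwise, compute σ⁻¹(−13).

1/4

Both pieces are strictly decreasing (slopes −5 and −8), so each is injective on its own interval.
The left piece maps (−∞, 0) onto (−11, ∞); the right piece maps [0, ∞) onto (−∞, −11].
These images together cover ℝ, so σ is surjective.
Because the two images are disjoint, no x < 0 has σ(x) = σ(0), so we compute σ⁻¹(−13): −13 lies in (−∞, −11], so solve −8x − 11 = −13: x = (−13 + 11)/(−8) = 1/4.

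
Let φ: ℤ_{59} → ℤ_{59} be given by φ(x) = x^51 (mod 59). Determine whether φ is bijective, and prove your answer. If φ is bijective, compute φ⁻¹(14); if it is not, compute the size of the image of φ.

Since 59 is prime, the nonzero elements of ℤ_{59} form a cyclic group of order 58.
As gcd(51, 58) = 1, raising to the 51st power is a bijection on this group: if a^51 ≡ b^51 then (ab^{−1})^51 = 1, and the only element of order dividing gcd(51, 58) = 1 is 1, so a = b.
With φ(0) = 0 this makes φ injective on all of ℤ_{59}, hence bijective (finite equal-size domain and codomain). In particular φ is bijective.
Since φ is bijective, we find the preimage of 14. The inverse of x ↦ x^51 on (ℤ_{59})^× is x ↦ x^33, because 51·33 = 1683 = 29·58 + 1 ≡ 1 (mod 58) and x^{58} = 1 for x ≠ 0 (Fermat). So φ⁻¹(14) = 14^33 mod 59.
Repeated squaring mod 59: 14^1 ≡ 14, 14^2 ≡ 14² = 196 ≡ 19, 14^4 ≡ 19² = 361 ≡ 7, 14^8 ≡ 7² = 49, 14^16 ≡ 49² = 2401 ≡ 41, 14^32 ≡ 41² = 1681 ≡ 29. Since 33 = 32 + 1, 14^33 ≡ 29·14: 29·14 = 406 ≡ 52. So 14^33 ≡ 52 (mod 59).
Hence φ⁻¹(14) = 52.

52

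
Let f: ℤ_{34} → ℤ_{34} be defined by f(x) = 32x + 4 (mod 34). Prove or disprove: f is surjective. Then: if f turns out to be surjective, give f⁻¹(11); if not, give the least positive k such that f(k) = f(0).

Since gcd(32, 34) = 2, we have 32x ≡ 0 (mod 2) for all x, so f(x) ≡ 0 (mod 2).
But 1 ≢ 0 (mod 2), so 1 ∈ ℤ_{34} has no preimage. So f is not surjective.
Since f is not surjective, we find the least positive k with f(k) = f(0): this means 32k ≡ 0 (mod 34), i.e. 34 ∣ 32k. Since gcd(32, 34) = 2, dividing through by 2 this holds exactly when 17 ∣ 16k, and as gcd(16, 17) = 1, exactly when 17 ∣ k.
The smallest positive such k is 17.

17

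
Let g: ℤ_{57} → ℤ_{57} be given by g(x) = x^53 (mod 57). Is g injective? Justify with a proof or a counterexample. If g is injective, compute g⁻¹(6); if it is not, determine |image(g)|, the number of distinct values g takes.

Computing x^53 mod 57 for each x (by repeated squaring, reducing mod 57 at every step), the values g(0), g(1), …, g(56) are: 0, 1, 29, 51, 43, 23, 54, 49, 50, 36, 40, 26, 27, 22, 53, 33, 25, 47, 18, 19, 20, 48, 13, 5, 42, 16, 11, 12, 55, 2, 45, 46, 41, 15, 52, 44, 9, 37, 38, 39, 10, 32, 24, 4, 35, 30, 31, 17, 21, 7, 8, 3, 34, 14, 6, 28, 56.
Every element of ℤ_{57} appears exactly once in this list, so g is a bijection, and in particular injective.
Since g is injective, we read off the preimage of 6 from the same table: g(54) = 6, so g⁻¹(6) = 54.

54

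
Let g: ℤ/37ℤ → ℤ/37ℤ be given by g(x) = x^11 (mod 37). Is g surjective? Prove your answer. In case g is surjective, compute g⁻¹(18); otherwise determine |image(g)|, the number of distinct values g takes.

Since 37 is prime, the nonzero elements of ℤ/37ℤ form a cyclic group of order 36.
As gcd(11, 36) = 1, raising to the 11th power is a bijection on this group: if u^11 ≡ v^11 then (uv^{−1})^11 = 1, and the only element of order dividing gcd(11, 36) = 1 is 1, so u = v.
With g(0) = 0 this makes g injective on all of ℤ/37ℤ, hence bijective (finite equal-size domain and codomain). In particular g is surjective.
Since g is surjective, we find the preimage of 18. The inverse of x ↦ x^11 on (ℤ/37ℤ)^× is x ↦ x^23, because 11·23 = 253 = 7·36 + 1 ≡ 1 (mod 36) and x^{36} = 1 for x ≠ 0 (Fermat). So g⁻¹(18) = 18^23 mod 37.
Repeated squaring mod 37: 18^1 ≡ 18, 18^2 ≡ 18² = 324 ≡ 28, 18^4 ≡ 28² = 784 ≡ 7, 18^8 ≡ 7² = 49 ≡ 12, 18^16 ≡ 12² = 144 ≡ 33. Since 23 = 16 + 4 + 2 + 1, 18^23 ≡ 33·7·28·18: 33·7 = 231 ≡ 9, then 9·28 = 252 ≡ 30, then 30·18 = 540 ≡ 22. So 18^23 ≡ 22 (mod 37).
Hence g⁻¹(18) = 22.

22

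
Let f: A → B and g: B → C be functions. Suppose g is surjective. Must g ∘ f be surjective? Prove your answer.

No. Take A = {0}, B = C = {0, 1, 2}, f(0) = 0, and g = identity (surjective).
Then (g ∘ f)(0) = 0, and 2 ∈ C has no preimage under g ∘ f, so g ∘ f is not surjective.

not surjective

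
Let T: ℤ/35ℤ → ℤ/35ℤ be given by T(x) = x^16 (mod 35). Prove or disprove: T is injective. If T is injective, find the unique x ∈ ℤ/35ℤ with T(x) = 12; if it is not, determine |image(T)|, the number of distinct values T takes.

8

T(3): Repeated squaring mod 35: 3^1 ≡ 3, 3^2 ≡ 3² = 9, 3^4 ≡ 9² = 81 ≡ 11, 3^8 ≡ 11² = 121 ≡ 16, 3^16 ≡ 16² = 256 ≡ 11. So 3^16 ≡ 11 (mod 35).
T(4): Repeated squaring mod 35: 4^1 ≡ 4, 4^2 ≡ 4² = 16, 4^4 ≡ 16² = 256 ≡ 11, 4^8 ≡ 11² = 121 ≡ 16, 4^16 ≡ 16² = 256 ≡ 11. So 4^16 ≡ 11 (mod 35).
So T(3) = T(4) = 11 while 3 ≠ 4, therefore T is not injective.
Since T is not injective, we determine |image(T)|. Computing x^16 mod 35 for each x (by repeated squaring, reducing mod 35 at every step), the values T(0), T(1), …, T(34) are: 0, 1, 16, 11, 11, 30, 1, 21, 1, 16, 25, 11, 16, 1, 21, 15, 16, 11, 11, 16, 15, 21, 1, 16, 11, 25, 16, 1, 21, 1, 30, 11, 11, 16, 1.
The distinct values are {0, 1, 11, 15, 16, 21, 25, 30}; there are 8 of them.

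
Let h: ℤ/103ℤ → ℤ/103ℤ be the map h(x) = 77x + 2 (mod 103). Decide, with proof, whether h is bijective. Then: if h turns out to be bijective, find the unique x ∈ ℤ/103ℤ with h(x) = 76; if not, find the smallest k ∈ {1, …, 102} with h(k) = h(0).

13

If h(x_1) = h(x_2), then 77x_1 ≡ 77x_2 (mod 103). Because gcd(77, 103) = 1, we may cancel 77 to get x_1 ≡ x_2 (mod 103).
We now compute 77⁻¹ mod 103 explicitly. Euclid's algorithm: 103 = 1·77 + 26, 77 = 2·26 + 25, 26 = 1·25 + 1; back-substituting gives 1 = 99·77 − 74·103, so 77⁻¹ ≡ 99 (mod 103).
For any y ∈ ℤ/103ℤ, x = 99(y − 2) mod 103 satisfies h(x) = 77·99(y − 2) + 2 ≡ y (since 77·99 ≡ 1 mod 103). So every y has a preimage.
Therefore h is bijective.
Since h is bijective, we compute h⁻¹(76): solve 77x + 2 ≡ 76 (mod 103), i.e. 77x ≡ 74 (mod 103).
Multiplying by 77⁻¹ = 99 gives x ≡ 99·74 = 7326 = 71·103 + 13 ≡ 13 (mod 103).
Check: h(13) = 77·13 + 2 = 1003 = 9·103 + 76 ≡ 76 (mod 103).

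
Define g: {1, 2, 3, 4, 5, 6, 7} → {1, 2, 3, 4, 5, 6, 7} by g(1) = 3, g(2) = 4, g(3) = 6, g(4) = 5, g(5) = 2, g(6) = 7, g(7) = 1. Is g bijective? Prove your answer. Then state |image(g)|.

7

The values 3, 4, 6, 5, 2, 7, 1 are a permutation of {1, 2, 3, 4, 5, 6, 7}: each element appears exactly once.
So g is injective and surjective, hence bijective.
The image of g is {1, 2, 3, 4, 5, 6, 7}, which has 7 elements.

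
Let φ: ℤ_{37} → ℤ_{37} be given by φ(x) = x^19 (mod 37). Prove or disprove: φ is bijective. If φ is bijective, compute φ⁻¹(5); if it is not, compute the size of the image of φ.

32

Since 37 is prime, the nonzero elements of ℤ_{37} form a cyclic group of order 36.
As gcd(19, 36) = 1, raising to the 19th power is a bijection on this group: if x_1^19 ≡ x_2^19 then (x_1x_2^{−1})^19 = 1, and the only element of order dividing gcd(19, 36) = 1 is 1, so x_1 = x_2.
With φ(0) = 0 this makes φ injective on all of ℤ_{37}, hence bijective (finite equal-size domain and codomain). In particular φ is bijective.
Since φ is bijective, we find the preimage of 5. The inverse of x ↦ x^19 on (ℤ_{37})^× is x ↦ x^19, because 19·19 = 361 = 10·36 + 1 ≡ 1 (mod 36) and x^{36} = 1 for x ≠ 0 (Fermat). So φ⁻¹(5) = 5^19 mod 37.
Repeated squaring mod 37: 5^1 ≡ 5, 5^2 ≡ 5² = 25, 5^4 ≡ 25² = 625 ≡ 33, 5^8 ≡ 33² = 1089 ≡ 16, 5^16 ≡ 16² = 256 ≡ 34. Since 19 = 16 + 2 + 1, 5^19 ≡ 34·25·5: 34·25 = 850 ≡ 36, then 36·5 = 180 ≡ 32. So 5^19 ≡ 32 (mod 37).
Hence φ⁻¹(5) = 32.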